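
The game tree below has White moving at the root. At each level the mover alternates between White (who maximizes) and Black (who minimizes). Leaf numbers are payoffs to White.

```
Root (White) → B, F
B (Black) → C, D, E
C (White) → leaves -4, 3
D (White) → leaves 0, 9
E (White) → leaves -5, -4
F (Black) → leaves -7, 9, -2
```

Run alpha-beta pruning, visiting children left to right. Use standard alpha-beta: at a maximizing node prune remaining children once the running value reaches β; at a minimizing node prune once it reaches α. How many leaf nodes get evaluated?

C [α=-∞,β=+∞]: v=3
D [α=-∞,β=3]: v=9
E [α=-∞,β=3]: v=-4
B [α=-∞,β=+∞]: v=-4
F [α=-4,β=+∞]: v=-7 after child 1 ≤ α → α-cutoff, skip 2
Root [α=-∞,β=+∞]: v=-4
Leaves evaluated: 7 of 9.

7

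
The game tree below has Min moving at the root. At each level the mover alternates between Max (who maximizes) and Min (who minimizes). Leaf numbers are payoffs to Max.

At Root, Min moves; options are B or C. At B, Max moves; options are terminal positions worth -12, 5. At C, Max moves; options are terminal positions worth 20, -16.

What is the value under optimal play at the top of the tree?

B (Max): max(-12, 5) = 5
C (Max): max(20, -16) = 20
Root (Min): min(5, 20) = 5

5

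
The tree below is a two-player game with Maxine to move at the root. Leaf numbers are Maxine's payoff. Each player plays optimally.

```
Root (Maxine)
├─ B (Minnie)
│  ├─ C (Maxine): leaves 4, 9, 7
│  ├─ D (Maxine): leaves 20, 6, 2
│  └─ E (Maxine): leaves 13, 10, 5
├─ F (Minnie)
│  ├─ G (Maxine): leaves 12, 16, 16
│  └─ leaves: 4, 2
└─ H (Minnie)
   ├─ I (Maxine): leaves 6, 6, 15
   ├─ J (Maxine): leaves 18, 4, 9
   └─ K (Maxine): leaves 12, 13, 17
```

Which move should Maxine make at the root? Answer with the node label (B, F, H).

C (Maxine): max(4, 9, 7) = 9
D (Maxine): max(20, 6, 2) = 20
E (Maxine): max(13, 10, 5) = 13
B (Minnie): min(9, 20, 13) = 9
G (Maxine): max(12, 16, 16) = 16
F (Minnie): min(16, 4, 2) = 2
I (Maxine): max(6, 6, 15) = 15
J (Maxine): max(18, 4, 9) = 18
K (Maxine): max(12, 13, 17) = 17
H (Minnie): min(15, 18, 17) = 15
Root (Maxine): max(9, 2, 15) = 15
Maxine picks the child with the highest value: H (value 15).

H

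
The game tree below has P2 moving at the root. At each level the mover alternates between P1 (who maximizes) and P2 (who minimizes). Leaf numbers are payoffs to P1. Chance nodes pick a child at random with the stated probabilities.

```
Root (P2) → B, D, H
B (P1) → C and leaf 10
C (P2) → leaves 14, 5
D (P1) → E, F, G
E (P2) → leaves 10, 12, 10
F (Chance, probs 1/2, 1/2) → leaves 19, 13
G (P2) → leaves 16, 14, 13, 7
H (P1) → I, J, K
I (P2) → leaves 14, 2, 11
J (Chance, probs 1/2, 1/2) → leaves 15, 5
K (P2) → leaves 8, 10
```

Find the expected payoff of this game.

C (P2): min(14, 5) = 5
B (P1): max(5, 10) = 10
E (P2): min(10, 12, 10) = 10
F (Chance): 1/2·19 + 1/2·13 = 16
G (P2): min(16, 14, 13, 7) = 7
D (P1): max(10, 16, 7) = 16
I (P2): min(14, 2, 11) = 2
J (Chance): 1/2·15 + 1/2·5 = 10
K (P2): min(8, 10) = 8
H (P1): max(2, 10, 8) = 10
Root (P2): min(10, 16, 10) = 10

10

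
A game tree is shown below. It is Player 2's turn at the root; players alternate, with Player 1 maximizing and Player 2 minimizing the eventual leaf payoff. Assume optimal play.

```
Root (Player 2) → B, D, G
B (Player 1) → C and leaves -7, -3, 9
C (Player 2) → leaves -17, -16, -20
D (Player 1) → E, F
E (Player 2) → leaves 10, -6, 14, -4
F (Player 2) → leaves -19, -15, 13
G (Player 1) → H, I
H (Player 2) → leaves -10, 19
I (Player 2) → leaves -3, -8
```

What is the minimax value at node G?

H: min(-10, 19) = -10
I: min(-3, -8) = -8
G: max(-10, -8) = -8

-8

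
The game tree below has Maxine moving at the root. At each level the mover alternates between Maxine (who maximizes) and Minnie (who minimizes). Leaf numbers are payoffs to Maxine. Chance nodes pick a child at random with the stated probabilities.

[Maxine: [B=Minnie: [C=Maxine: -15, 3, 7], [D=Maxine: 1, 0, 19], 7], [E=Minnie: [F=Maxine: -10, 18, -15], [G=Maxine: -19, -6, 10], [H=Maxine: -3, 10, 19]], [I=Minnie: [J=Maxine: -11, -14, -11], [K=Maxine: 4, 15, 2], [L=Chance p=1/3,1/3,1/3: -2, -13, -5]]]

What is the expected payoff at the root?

10

C (Maxine): max(-15, 3, 7) = 7
D (Maxine): max(1, 0, 19) = 19
B (Minnie): min(7, 19, 7) = 7
F (Maxine): max(-10, 18, -15) = 18
G (Maxine): max(-19, -6, 10) = 10
H (Maxine): max(-3, 10, 19) = 19
E (Minnie): min(18, 10, 19) = 10
J (Maxine): max(-11, -14, -11) = -11
K (Maxine): max(4, 15, 2) = 15
L (Chance): 1/3·-2 + 1/3·-13 + 1/3·-5 = -6.67
I (Minnie): min(-11, 15, -6.67) = -11
Root (Maxine): max(7, 10, -11) = 10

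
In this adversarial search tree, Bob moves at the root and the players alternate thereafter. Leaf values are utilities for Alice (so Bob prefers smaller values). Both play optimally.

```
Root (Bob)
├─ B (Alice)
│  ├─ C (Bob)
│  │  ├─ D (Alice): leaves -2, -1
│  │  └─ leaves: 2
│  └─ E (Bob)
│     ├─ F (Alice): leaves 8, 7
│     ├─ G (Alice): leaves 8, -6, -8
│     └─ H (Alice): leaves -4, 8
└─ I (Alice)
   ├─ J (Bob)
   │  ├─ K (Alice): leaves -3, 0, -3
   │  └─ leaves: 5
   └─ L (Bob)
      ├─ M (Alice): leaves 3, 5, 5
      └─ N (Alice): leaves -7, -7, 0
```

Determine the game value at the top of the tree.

0

D (Alice): max(-2, -1) = -1
C (Bob): min(-1, 2) = -1
F (Alice): max(8, 7) = 8
G (Alice): max(8, -6, -8) = 8
H (Alice): max(-4, 8) = 8
E (Bob): min(8, 8, 8) = 8
B (Alice): max(-1, 8) = 8
K (Alice): max(-3, 0, -3) = 0
J (Bob): min(0, 5) = 0
M (Alice): max(3, 5, 5) = 5
N (Alice): max(-7, -7, 0) = 0
L (Bob): min(5, 0) = 0
I (Alice): max(0, 0) = 0
Root (Bob): min(8, 0) = 0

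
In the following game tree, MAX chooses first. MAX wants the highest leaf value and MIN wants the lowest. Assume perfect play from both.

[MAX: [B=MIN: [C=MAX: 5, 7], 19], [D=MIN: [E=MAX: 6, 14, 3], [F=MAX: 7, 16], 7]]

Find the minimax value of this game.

C (MAX): max(5, 7) = 7
B (MIN): min(7, 19) = 7
E (MAX): max(6, 14, 3) = 14
F (MAX): max(7, 16) = 16
D (MIN): min(14, 16, 7) = 7
Root (MAX): max(7, 7) = 7

7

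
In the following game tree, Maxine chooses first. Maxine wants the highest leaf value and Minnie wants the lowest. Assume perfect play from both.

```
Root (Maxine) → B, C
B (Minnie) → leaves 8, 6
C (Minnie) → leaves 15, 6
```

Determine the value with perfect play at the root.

6

B (Minnie): min(8, 6) = 6
C (Minnie): min(15, 6) = 6
Root (Maxine): max(6, 6) = 6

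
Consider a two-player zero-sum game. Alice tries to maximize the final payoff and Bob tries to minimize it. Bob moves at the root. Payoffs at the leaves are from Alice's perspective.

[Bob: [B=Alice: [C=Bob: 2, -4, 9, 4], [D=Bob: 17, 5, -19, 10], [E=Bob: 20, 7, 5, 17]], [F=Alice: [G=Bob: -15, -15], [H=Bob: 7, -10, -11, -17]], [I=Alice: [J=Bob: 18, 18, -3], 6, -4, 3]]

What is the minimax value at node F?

-15

G: min(-15, -15) = -15
H: min(7, -10, -11, -17) = -17
F: max(-15, -17) = -15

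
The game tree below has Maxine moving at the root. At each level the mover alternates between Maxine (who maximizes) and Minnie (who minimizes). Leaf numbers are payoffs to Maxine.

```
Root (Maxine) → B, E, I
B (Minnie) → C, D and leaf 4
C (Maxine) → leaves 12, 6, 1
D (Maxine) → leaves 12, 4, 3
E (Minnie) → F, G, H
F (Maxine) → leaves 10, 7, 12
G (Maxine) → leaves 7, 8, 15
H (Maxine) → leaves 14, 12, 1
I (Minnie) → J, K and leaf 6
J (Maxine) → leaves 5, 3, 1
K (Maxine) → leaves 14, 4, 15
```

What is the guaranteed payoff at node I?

5

J: max(5, 3, 1) = 5
K: max(14, 4, 15) = 15
I: min(5, 15, 6) = 5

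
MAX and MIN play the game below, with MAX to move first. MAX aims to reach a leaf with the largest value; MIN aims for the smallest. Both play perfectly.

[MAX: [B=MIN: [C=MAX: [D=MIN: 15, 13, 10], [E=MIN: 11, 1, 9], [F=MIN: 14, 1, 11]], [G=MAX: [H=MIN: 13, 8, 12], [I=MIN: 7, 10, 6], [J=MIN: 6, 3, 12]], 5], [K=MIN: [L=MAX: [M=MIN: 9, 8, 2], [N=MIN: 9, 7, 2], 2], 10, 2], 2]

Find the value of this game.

5

D (MIN): min(15, 13, 10) = 10
E (MIN): min(11, 1, 9) = 1
F (MIN): min(14, 1, 11) = 1
C (MAX): max(10, 1, 1) = 10
H (MIN): min(13, 8, 12) = 8
I (MIN): min(7, 10, 6) = 6
J (MIN): min(6, 3, 12) = 3
G (MAX): max(8, 6, 3) = 8
B (MIN): min(10, 8, 5) = 5
M (MIN): min(9, 8, 2) = 2
N (MIN): min(9, 7, 2) = 2
L (MAX): max(2, 2, 2) = 2
K (MIN): min(2, 10, 2) = 2
Root (MAX): max(5, 2, 2) = 5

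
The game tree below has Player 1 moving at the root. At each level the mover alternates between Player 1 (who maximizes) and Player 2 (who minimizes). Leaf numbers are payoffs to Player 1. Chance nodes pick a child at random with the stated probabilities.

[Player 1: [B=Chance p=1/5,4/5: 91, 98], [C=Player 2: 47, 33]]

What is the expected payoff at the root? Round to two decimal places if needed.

B (Chance): 1/5·91 + 4/5·98 = 96.6
C (Player 2): min(47, 33) = 33
Root (Player 1): max(96.6, 33) = 96.6

96.6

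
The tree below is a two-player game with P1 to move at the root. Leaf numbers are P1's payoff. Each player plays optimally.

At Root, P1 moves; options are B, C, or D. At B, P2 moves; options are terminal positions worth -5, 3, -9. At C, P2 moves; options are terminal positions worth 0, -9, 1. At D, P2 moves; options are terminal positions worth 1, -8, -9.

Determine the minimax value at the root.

-9

B (P2): min(-5, 3, -9) = -9
C (P2): min(0, -9, 1) = -9
D (P2): min(1, -8, -9) = -9
Root (P1): max(-9, -9, -9) = -9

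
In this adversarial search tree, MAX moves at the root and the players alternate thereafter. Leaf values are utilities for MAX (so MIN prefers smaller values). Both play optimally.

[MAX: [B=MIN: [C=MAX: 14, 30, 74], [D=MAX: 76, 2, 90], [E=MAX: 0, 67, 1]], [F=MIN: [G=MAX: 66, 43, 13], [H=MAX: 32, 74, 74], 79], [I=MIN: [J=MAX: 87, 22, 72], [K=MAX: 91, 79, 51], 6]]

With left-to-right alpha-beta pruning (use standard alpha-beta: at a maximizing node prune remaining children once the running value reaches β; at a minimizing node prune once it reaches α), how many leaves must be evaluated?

15

C [α=-∞,β=+∞]: v=74
D [α=-∞,β=74]: v=76 after child 1 ≥ β → β-cutoff, skip 2
E [α=-∞,β=74]: v=67
B [α=-∞,β=+∞]: v=67
G [α=67,β=+∞]: v=66
F [α=67,β=+∞]: v=66 after child 1 ≤ α → α-cutoff, skip 2
J [α=67,β=+∞]: v=87
K [α=67,β=87]: v=91 after child 1 ≥ β → β-cutoff, skip 2
I [α=67,β=+∞]: v=6
Root [α=-∞,β=+∞]: v=67
Leaves evaluated: 15 of 23.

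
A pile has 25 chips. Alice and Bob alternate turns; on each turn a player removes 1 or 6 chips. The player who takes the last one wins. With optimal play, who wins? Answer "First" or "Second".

Second

Mark each pile size as W (mover wins) or L (mover loses):
i:   0  1  2  3  4  5  6  7  8  9 10 11 12 13 14 15 16 17 18 19 20 21 22 23 24 25
     L  W  L  W  L  W  W  L  W  L  W  L  W  W  L  W  L  W  L  W  W  L  W  L  W  L
Position 25 is L, so the second player wins.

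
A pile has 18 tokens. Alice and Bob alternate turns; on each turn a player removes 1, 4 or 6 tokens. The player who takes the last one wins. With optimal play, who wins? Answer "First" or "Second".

First

Mark each pile size as W (mover wins) or L (mover loses):
i:   0  1  2  3  4  5  6  7  8  9 10 11 12 13 14 15 16 17 18
     L  W  L  W  W  L  W  L  W  W  L  W  L  W  W  L  W  L  W
Position 18 is W, so the first player wins.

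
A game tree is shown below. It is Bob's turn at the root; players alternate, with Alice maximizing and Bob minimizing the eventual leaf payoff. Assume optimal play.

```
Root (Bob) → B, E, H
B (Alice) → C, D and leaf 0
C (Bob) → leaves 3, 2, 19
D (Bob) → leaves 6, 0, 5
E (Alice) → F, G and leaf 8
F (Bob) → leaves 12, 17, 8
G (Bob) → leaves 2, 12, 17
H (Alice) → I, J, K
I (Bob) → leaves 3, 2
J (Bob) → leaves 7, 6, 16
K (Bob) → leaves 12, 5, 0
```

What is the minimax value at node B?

2

C: min(3, 2, 19) = 2
D: min(6, 0, 5) = 0
B: max(2, 0, 0) = 2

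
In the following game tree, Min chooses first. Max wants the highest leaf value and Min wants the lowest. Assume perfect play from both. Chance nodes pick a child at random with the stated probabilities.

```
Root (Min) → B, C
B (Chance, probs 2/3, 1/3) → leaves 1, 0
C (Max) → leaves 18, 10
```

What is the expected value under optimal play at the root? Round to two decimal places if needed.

0.67

B (Chance): 2/3·1 + 1/3·0 = 0.67
C (Max): max(18, 10) = 18
Root (Min): min(0.67, 18) = 0.67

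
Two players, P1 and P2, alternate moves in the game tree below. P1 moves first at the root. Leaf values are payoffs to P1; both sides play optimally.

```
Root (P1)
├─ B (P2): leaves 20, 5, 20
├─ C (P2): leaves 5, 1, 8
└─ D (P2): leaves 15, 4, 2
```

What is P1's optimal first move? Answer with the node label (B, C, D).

B

B (P2): min(20, 5, 20) = 5
C (P2): min(5, 1, 8) = 1
D (P2): min(15, 4, 2) = 2
Root (P1): max(5, 1, 2) = 5
P1 picks the child with the highest value: B (value 5).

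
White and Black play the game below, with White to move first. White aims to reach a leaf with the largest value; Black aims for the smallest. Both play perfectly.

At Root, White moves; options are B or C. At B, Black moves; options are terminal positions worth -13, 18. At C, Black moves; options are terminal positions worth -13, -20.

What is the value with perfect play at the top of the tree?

-13

B (Black): min(-13, 18) = -13
C (Black): min(-13, -20) = -20
Root (White): max(-13, -20) = -13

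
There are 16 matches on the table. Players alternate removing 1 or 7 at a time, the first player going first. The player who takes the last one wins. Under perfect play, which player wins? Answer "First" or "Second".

W/L table (W = player to move can force a win):
i:   0  1  2  3  4  5  6  7  8  9 10 11 12 13 14 15 16
     L  W  L  W  L  W  L  W  L  W  L  W  L  W  L  W  L
Position 16 is L, so the second player wins.

Second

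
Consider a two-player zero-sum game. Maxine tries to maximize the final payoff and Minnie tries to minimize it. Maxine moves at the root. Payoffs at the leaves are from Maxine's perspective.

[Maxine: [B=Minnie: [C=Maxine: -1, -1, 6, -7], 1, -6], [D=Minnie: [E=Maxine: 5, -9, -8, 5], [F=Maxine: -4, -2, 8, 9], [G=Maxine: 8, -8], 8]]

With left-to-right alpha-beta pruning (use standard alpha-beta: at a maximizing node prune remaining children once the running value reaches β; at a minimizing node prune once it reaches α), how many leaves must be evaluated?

15

C [α=-∞,β=+∞]: v=6
B [α=-∞,β=+∞]: v=-6
E [α=-6,β=+∞]: v=5
F [α=-6,β=5]: v=8 after child 3 ≥ β → β-cutoff, skip 1
G [α=-6,β=5]: v=8 after child 1 ≥ β → β-cutoff, skip 1
D [α=-6,β=+∞]: v=5
Root [α=-∞,β=+∞]: v=5
Leaves evaluated: 15 of 17.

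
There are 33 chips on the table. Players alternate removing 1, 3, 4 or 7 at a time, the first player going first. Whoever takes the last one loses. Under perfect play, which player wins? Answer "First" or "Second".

Positions where the player to move wins (W) vs loses (L):
i:   0  1  2  3  4  5  6  7  8  9 10 11 12 13 14 15 16 17 18 19 20 21 22 23 24 25 26 27 28 29 30 31 32 33
     W  L  W  L  W  W  W  W  W  L  W  L  W  W  W  W  W  L  W  L  W  W  W  W  W  L  W  L  W  W  W  W  W  L
Position 33 is L, so the second player wins.

Second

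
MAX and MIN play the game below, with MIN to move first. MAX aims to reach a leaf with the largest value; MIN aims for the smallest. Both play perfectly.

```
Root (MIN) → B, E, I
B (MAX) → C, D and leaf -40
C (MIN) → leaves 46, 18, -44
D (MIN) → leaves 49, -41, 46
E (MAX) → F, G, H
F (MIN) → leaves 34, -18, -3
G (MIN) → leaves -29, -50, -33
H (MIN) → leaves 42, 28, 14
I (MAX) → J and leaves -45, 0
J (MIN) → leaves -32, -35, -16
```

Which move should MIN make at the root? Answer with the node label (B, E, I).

B

C (MIN): min(46, 18, -44) = -44
D (MIN): min(49, -41, 46) = -41
B (MAX): max(-44, -41, -40) = -40
F (MIN): min(34, -18, -3) = -18
G (MIN): min(-29, -50, -33) = -50
H (MIN): min(42, 28, 14) = 14
E (MAX): max(-18, -50, 14) = 14
J (MIN): min(-32, -35, -16) = -35
I (MAX): max(-35, -45, 0) = 0
Root (MIN): min(-40, 14, 0) = -40
MIN picks the child with the lowest value: B (value -40).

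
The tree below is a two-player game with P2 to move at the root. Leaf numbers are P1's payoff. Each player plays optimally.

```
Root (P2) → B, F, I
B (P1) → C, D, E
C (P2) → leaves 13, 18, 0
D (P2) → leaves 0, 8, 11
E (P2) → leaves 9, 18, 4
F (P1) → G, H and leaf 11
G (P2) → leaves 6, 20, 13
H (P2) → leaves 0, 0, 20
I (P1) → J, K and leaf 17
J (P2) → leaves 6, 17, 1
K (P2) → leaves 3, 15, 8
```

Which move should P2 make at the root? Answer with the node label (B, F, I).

B

C (P2): min(13, 18, 0) = 0
D (P2): min(0, 8, 11) = 0
E (P2): min(9, 18, 4) = 4
B (P1): max(0, 0, 4) = 4
G (P2): min(6, 20, 13) = 6
H (P2): min(0, 0, 20) = 0
F (P1): max(6, 0, 11) = 11
J (P2): min(6, 17, 1) = 1
K (P2): min(3, 15, 8) = 3
I (P1): max(1, 3, 17) = 17
Root (P2): min(4, 11, 17) = 4
P2 picks the child with the lowest value: B (value 4).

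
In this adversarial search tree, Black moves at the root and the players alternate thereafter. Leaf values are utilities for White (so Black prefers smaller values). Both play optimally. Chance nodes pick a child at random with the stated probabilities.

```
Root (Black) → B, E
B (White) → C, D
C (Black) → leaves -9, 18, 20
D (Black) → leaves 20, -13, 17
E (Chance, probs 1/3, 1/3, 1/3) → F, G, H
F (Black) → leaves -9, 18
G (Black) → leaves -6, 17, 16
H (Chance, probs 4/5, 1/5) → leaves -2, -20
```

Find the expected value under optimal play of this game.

-9

C (Black): min(-9, 18, 20) = -9
D (Black): min(20, -13, 17) = -13
B (White): max(-9, -13) = -9
F (Black): min(-9, 18) = -9
G (Black): min(-6, 17, 16) = -6
H (Chance): 4/5·-2 + 1/5·-20 = -5.6
E (Chance): 1/3·-9 + 1/3·-6 + 1/3·-5.6 = -6.87
Root (Black): min(-9, -6.87) = -9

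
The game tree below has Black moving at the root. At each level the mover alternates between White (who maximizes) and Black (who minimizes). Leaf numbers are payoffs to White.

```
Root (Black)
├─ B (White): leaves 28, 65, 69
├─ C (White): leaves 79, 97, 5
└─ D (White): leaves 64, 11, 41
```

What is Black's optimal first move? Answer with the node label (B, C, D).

B (White): max(28, 65, 69) = 69
C (White): max(79, 97, 5) = 97
D (White): max(64, 11, 41) = 64
Root (Black): min(69, 97, 64) = 64
Black picks the child with the lowest value: D (value 64).

D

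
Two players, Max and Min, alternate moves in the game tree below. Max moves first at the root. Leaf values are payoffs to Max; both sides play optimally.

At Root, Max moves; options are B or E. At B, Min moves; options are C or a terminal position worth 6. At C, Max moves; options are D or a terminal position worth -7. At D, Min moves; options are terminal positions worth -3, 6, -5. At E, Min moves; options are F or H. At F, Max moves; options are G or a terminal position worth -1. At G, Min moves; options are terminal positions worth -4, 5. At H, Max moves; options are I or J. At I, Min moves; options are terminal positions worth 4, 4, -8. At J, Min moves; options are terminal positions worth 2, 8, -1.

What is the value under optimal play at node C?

D: min(-3, 6, -5) = -5
C: max(-5, -7) = -5

-5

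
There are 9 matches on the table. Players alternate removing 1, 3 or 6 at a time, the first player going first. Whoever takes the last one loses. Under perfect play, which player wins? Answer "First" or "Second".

First

Mark each pile size as W (mover wins) or L (mover loses):
i:   0  1  2  3  4  5  6  7  8  9
     W  L  W  L  W  L  W  W  W  W
Position 9 is W, so the first player wins.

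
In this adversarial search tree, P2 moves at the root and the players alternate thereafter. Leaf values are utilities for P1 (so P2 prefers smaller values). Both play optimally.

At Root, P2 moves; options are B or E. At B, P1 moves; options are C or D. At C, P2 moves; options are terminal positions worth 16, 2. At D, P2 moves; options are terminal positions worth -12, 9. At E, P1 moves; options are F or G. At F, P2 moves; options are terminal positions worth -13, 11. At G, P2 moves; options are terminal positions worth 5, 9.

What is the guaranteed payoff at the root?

2

C (P2): min(16, 2) = 2
D (P2): min(-12, 9) = -12
B (P1): max(2, -12) = 2
F (P2): min(-13, 11) = -13
G (P2): min(5, 9) = 5
E (P1): max(-13, 5) = 5
Root (P2): min(2, 5) = 2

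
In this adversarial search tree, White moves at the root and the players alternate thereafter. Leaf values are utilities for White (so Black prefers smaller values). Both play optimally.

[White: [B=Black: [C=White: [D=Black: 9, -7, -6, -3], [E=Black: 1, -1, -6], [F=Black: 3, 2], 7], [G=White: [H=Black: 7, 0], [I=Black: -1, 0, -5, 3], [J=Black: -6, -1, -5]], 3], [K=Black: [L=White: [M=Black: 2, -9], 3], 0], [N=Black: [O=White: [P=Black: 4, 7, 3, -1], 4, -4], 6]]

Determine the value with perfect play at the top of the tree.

4

D (Black): min(9, -7, -6, -3) = -7
E (Black): min(1, -1, -6) = -6
F (Black): min(3, 2) = 2
C (White): max(-7, -6, 2, 7) = 7
H (Black): min(7, 0) = 0
I (Black): min(-1, 0, -5, 3) = -5
J (Black): min(-6, -1, -5) = -6
G (White): max(0, -5, -6) = 0
B (Black): min(7, 0, 3) = 0
M (Black): min(2, -9) = -9
L (White): max(-9, 3) = 3
K (Black): min(3, 0) = 0
P (Black): min(4, 7, 3, -1) = -1
O (White): max(-1, 4, -4) = 4
N (Black): min(4, 6) = 4
Root (White): max(0, 0, 4) = 4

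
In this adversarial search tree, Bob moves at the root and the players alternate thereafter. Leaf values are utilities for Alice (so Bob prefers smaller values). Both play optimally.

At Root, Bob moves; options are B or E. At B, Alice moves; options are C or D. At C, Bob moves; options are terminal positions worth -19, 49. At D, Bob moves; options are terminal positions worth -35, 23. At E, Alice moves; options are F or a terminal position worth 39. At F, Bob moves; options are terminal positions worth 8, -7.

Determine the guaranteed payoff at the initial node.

C (Bob): min(-19, 49) = -19
D (Bob): min(-35, 23) = -35
B (Alice): max(-19, -35) = -19
F (Bob): min(8, -7) = -7
E (Alice): max(-7, 39) = 39
Root (Bob): min(-19, 39) = -19

-19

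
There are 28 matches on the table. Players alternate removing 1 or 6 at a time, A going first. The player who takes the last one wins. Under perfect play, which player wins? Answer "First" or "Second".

Mark each pile size as W (mover wins) or L (mover loses):
i:   0  1  2  3  4  5  6  7  8  9 10 11 12 13 14 15 16 17 18 19 20 21 22 23 24 25 26 27 28
     L  W  L  W  L  W  W  L  W  L  W  L  W  W  L  W  L  W  L  W  W  L  W  L  W  L  W  W  L
Position 28 is L, so the second player wins.

Second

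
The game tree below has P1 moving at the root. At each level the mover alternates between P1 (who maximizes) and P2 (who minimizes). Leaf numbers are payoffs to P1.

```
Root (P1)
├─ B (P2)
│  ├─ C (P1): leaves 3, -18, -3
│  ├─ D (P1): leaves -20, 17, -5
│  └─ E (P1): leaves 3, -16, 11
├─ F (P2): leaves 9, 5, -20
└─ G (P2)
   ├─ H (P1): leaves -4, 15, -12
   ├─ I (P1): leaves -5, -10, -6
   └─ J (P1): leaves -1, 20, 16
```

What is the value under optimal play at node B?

3

C: max(3, -18, -3) = 3
D: max(-20, 17, -5) = 17
E: max(3, -16, 11) = 11
B: min(3, 17, 11) = 3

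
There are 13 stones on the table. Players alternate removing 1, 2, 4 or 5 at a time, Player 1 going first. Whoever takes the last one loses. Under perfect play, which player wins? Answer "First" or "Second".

Second

Positions where the player to move wins (W) vs loses (L):
i:   0  1  2  3  4  5  6  7  8  9 10 11 12 13
     W  L  W  W  L  W  W  L  W  W  L  W  W  L
Position 13 is L, so the second player wins.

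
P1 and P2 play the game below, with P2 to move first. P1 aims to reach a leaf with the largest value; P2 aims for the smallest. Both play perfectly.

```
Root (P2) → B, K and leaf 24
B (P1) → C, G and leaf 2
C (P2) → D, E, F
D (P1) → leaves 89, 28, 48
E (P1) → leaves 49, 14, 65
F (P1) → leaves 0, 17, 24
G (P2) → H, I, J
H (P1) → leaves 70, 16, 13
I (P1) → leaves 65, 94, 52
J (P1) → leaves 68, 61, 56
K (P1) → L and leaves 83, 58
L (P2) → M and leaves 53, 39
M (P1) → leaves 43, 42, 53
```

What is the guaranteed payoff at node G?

68

H: max(70, 16, 13) = 70
I: max(65, 94, 52) = 94
J: max(68, 61, 56) = 68
G: min(70, 94, 68) = 68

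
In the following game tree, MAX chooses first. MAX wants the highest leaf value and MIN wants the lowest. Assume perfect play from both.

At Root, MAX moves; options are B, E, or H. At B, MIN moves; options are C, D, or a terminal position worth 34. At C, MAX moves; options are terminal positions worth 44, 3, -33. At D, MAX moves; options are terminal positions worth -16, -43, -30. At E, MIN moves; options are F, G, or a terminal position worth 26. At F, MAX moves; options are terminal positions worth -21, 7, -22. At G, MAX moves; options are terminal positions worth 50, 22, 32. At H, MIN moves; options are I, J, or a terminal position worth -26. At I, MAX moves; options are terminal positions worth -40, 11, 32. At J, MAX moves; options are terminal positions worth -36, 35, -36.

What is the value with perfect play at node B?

C: max(44, 3, -33) = 44
D: max(-16, -43, -30) = -16
B: min(44, -16, 34) = -16

-16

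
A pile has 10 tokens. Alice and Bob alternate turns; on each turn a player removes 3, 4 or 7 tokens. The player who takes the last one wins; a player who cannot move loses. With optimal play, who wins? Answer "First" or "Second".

Second

W/L table (W = player to move can force a win):
i:   0  1  2  3  4  5  6  7  8  9 10
     L  L  L  W  W  W  W  W  W  W  L
Position 10 is L, so the second player wins.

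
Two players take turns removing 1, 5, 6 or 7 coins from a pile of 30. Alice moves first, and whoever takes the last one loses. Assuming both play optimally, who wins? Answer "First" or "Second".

First

W/L table (W = player to move can force a win):
i:   0  1  2  3  4  5  6  7  8  9 10 11 12 13 14 15 16 17 18 19 20 21 22 23 24 25 26 27 28 29 30
     W  L  W  L  W  L  W  W  W  W  W  W  W  L  W  L  W  L  W  W  W  W  W  W  W  L  W  L  W  L  W
Position 30 is W, so the first player wins.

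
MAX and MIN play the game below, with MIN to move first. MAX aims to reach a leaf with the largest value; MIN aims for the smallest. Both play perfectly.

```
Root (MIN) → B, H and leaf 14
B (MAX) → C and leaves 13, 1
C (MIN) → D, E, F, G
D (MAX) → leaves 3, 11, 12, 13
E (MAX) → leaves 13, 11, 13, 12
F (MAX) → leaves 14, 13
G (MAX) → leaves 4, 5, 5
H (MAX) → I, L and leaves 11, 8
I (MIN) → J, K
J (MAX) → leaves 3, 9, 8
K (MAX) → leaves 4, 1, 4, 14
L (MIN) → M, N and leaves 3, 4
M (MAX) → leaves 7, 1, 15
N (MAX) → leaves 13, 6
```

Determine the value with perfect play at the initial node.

11

D (MAX): max(3, 11, 12, 13) = 13
E (MAX): max(13, 11, 13, 12) = 13
F (MAX): max(14, 13) = 14
G (MAX): max(4, 5, 5) = 5
C (MIN): min(13, 13, 14, 5) = 5
B (MAX): max(5, 13, 1) = 13
J (MAX): max(3, 9, 8) = 9
K (MAX): max(4, 1, 4, 14) = 14
I (MIN): min(9, 14) = 9
M (MAX): max(7, 1, 15) = 15
N (MAX): max(13, 6) = 13
L (MIN): min(15, 13, 3, 4) = 3
H (MAX): max(9, 3, 11, 8) = 11
Root (MIN): min(13, 11, 14) = 11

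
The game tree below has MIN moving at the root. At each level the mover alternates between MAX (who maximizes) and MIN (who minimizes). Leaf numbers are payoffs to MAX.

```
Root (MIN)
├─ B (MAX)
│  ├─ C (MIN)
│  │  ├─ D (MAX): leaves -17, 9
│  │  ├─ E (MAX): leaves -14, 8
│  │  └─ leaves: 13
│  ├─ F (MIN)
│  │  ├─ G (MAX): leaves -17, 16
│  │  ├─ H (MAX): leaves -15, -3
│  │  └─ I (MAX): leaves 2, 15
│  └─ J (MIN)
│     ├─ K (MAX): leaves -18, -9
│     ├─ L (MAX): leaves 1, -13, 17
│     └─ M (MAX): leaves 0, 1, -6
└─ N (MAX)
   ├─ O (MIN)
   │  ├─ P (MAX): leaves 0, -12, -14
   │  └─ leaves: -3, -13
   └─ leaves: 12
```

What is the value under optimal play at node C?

8

D: max(-17, 9) = 9
E: max(-14, 8) = 8
C: min(9, 8, 13) = 8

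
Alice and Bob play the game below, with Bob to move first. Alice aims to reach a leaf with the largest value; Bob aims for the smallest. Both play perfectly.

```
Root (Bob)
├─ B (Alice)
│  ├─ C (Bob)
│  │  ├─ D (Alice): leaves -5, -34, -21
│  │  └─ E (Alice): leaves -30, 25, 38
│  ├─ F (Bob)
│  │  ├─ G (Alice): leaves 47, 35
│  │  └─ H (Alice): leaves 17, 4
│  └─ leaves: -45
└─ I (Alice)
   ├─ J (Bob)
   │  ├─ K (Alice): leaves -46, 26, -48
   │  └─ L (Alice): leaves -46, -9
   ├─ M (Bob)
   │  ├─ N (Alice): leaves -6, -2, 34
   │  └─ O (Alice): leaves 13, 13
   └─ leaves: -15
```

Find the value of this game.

D (Alice): max(-5, -34, -21) = -5
E (Alice): max(-30, 25, 38) = 38
C (Bob): min(-5, 38) = -5
G (Alice): max(47, 35) = 47
H (Alice): max(17, 4) = 17
F (Bob): min(47, 17) = 17
B (Alice): max(-5, 17, -45) = 17
K (Alice): max(-46, 26, -48) = 26
L (Alice): max(-46, -9) = -9
J (Bob): min(26, -9) = -9
N (Alice): max(-6, -2, 34) = 34
O (Alice): max(13, 13) = 13
M (Bob): min(34, 13) = 13
I (Alice): max(-9, 13, -15) = 13
Root (Bob): min(17, 13) = 13

13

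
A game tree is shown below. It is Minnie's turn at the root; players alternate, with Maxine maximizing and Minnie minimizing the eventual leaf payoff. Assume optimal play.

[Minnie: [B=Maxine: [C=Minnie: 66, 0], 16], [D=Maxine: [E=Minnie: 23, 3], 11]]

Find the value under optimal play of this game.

11

C (Minnie): min(66, 0) = 0
B (Maxine): max(0, 16) = 16
E (Minnie): min(23, 3) = 3
D (Maxine): max(3, 11) = 11
Root (Minnie): min(16, 11) = 11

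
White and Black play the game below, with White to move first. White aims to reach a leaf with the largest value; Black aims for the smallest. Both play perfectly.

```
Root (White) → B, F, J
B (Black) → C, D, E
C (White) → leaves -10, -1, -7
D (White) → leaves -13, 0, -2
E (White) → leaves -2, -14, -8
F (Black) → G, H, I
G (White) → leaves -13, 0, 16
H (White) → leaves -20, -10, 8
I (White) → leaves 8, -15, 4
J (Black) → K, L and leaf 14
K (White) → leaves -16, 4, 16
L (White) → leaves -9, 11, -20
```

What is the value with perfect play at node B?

C: max(-10, -1, -7) = -1
D: max(-13, 0, -2) = 0
E: max(-2, -14, -8) = -2
B: min(-1, 0, -2) = -2

-2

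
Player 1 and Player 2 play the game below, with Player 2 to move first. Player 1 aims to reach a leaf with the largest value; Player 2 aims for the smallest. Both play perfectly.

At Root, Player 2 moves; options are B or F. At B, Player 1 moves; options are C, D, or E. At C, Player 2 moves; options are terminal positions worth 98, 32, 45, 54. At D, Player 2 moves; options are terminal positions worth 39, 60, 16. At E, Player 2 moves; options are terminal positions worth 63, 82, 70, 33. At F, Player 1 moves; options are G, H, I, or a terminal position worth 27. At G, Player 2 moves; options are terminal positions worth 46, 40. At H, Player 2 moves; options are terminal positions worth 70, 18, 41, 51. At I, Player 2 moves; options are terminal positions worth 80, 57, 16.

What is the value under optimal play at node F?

40

G: min(46, 40) = 40
H: min(70, 18, 41, 51) = 18
I: min(80, 57, 16) = 16
F: max(40, 18, 16, 27) = 40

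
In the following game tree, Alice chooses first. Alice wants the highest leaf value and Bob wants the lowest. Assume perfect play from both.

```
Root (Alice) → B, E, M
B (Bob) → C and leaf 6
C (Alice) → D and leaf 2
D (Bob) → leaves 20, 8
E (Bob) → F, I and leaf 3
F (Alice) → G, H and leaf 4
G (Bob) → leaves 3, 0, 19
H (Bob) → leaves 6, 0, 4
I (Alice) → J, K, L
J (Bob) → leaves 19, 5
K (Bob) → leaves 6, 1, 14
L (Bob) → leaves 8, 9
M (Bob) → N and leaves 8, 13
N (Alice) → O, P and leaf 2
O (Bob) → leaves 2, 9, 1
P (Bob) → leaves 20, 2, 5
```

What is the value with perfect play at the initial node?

D (Bob): min(20, 8) = 8
C (Alice): max(8, 2) = 8
B (Bob): min(8, 6) = 6
G (Bob): min(3, 0, 19) = 0
H (Bob): min(6, 0, 4) = 0
F (Alice): max(0, 0, 4) = 4
J (Bob): min(19, 5) = 5
K (Bob): min(6, 1, 14) = 1
L (Bob): min(8, 9) = 8
I (Alice): max(5, 1, 8) = 8
E (Bob): min(4, 8, 3) = 3
O (Bob): min(2, 9, 1) = 1
P (Bob): min(20, 2, 5) = 2
N (Alice): max(1, 2, 2) = 2
M (Bob): min(2, 8, 13) = 2
Root (Alice): max(6, 3, 2) = 6

6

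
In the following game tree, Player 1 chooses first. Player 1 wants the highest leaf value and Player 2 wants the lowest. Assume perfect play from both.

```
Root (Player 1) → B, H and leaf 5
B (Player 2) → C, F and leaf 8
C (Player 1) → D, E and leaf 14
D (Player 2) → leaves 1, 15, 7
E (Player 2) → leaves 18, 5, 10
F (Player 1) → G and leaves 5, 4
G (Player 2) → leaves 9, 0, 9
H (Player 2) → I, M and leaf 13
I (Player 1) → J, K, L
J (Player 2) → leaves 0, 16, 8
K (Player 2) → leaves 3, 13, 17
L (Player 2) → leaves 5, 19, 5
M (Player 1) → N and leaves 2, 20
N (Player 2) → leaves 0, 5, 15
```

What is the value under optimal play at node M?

N: min(0, 5, 15) = 0
M: max(0, 2, 20) = 20

20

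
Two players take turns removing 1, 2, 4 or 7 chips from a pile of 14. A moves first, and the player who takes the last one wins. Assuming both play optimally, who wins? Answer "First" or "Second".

Mark each pile size as W (mover wins) or L (mover loses):
i:   0  1  2  3  4  5  6  7  8  9 10 11 12 13 14
     L  W  W  L  W  W  L  W  W  L  W  W  L  W  W
Position 14 is W, so the first player wins.

First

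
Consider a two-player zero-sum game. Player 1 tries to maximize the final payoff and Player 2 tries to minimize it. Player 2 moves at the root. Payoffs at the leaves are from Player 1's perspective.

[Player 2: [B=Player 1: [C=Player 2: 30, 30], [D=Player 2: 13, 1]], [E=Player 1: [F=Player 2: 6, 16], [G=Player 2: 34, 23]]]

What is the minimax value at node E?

F: min(6, 16) = 6
G: min(34, 23) = 23
E: max(6, 23) = 23

23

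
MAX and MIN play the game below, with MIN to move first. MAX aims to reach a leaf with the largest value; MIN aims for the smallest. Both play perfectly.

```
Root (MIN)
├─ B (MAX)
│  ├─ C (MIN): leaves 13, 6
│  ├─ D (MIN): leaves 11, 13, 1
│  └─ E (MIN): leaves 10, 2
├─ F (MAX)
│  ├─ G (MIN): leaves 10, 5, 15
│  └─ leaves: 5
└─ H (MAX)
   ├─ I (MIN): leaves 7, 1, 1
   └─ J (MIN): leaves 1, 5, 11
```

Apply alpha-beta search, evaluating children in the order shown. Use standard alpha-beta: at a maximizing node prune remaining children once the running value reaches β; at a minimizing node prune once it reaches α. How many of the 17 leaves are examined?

C [α=-∞,β=+∞]: v=6
D [α=6,β=+∞]: v=1
E [α=6,β=+∞]: v=2
B [α=-∞,β=+∞]: v=6
G [α=-∞,β=6]: v=5
F [α=-∞,β=6]: v=5
I [α=-∞,β=5]: v=1
J [α=1,β=5]: v=1 after child 1 ≤ α → α-cutoff, skip 2
H [α=-∞,β=5]: v=1
Root [α=-∞,β=+∞]: v=1
Leaves evaluated: 15 of 17.

15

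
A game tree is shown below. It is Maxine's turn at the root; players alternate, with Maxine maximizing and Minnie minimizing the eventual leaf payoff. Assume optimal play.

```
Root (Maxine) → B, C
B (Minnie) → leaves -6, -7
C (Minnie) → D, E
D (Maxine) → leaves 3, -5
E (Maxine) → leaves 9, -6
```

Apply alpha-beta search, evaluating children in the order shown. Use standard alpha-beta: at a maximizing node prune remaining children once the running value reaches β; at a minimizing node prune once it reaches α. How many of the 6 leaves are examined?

5

B [α=-∞,β=+∞]: v=-7
D [α=-7,β=+∞]: v=3
E [α=-7,β=3]: v=9 after child 1 ≥ β → β-cutoff, skip 1
C [α=-7,β=+∞]: v=3
Root [α=-∞,β=+∞]: v=3
Leaves evaluated: 5 of 6.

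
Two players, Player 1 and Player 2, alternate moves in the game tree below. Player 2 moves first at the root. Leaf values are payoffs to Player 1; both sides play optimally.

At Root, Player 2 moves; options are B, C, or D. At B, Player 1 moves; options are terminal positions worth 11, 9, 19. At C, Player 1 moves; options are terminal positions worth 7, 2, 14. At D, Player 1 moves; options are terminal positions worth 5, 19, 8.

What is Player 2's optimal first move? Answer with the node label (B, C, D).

B (Player 1): max(11, 9, 19) = 19
C (Player 1): max(7, 2, 14) = 14
D (Player 1): max(5, 19, 8) = 19
Root (Player 2): min(19, 14, 19) = 14
Player 2 picks the child with the lowest value: C (value 14).

C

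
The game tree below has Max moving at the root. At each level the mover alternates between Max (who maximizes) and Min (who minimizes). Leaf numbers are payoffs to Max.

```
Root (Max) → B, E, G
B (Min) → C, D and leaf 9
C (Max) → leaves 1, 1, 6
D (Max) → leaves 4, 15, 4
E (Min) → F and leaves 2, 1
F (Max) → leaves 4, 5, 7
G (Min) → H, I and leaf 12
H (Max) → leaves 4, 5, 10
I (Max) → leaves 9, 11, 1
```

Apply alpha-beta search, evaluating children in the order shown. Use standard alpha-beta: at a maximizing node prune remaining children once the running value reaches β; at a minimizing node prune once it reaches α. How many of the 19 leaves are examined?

C [α=-∞,β=+∞]: v=6
D [α=-∞,β=6]: v=15 after child 2 ≥ β → β-cutoff, skip 1
B [α=-∞,β=+∞]: v=6
F [α=6,β=+∞]: v=7
E [α=6,β=+∞]: v=2 after child 2 ≤ α → α-cutoff, skip 1
H [α=6,β=+∞]: v=10
I [α=6,β=10]: v=11 after child 2 ≥ β → β-cutoff, skip 1
G [α=6,β=+∞]: v=10
Root [α=-∞,β=+∞]: v=10
Leaves evaluated: 16 of 19.

16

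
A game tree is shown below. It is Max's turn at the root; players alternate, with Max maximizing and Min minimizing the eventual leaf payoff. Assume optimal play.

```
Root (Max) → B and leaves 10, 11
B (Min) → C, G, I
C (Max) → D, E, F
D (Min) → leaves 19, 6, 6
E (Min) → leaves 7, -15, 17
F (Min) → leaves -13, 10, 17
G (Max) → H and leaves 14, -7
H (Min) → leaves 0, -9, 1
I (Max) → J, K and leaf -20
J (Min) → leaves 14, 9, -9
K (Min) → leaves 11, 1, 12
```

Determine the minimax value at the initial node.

11

D (Min): min(19, 6, 6) = 6
E (Min): min(7, -15, 17) = -15
F (Min): min(-13, 10, 17) = -13
C (Max): max(6, -15, -13) = 6
H (Min): min(0, -9, 1) = -9
G (Max): max(-9, 14, -7) = 14
J (Min): min(14, 9, -9) = -9
K (Min): min(11, 1, 12) = 1
I (Max): max(-9, 1, -20) = 1
B (Min): min(6, 14, 1) = 1
Root (Max): max(1, 10, 11) = 11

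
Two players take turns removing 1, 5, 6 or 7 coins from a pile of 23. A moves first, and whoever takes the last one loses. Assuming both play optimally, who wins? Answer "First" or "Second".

Mark each pile size as W (mover wins) or L (mover loses):
i:   0  1  2  3  4  5  6  7  8  9 10 11 12 13 14 15 16 17 18 19 20 21 22 23
     W  L  W  L  W  L  W  W  W  W  W  W  W  L  W  L  W  L  W  W  W  W  W  W
Position 23 is W, so the first player wins.

First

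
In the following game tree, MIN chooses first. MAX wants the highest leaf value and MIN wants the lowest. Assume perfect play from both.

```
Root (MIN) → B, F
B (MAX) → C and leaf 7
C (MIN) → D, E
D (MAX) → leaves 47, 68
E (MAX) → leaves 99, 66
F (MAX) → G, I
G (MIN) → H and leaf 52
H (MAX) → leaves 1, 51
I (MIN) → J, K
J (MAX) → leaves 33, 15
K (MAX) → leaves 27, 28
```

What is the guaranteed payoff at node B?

D: max(47, 68) = 68
E: max(99, 66) = 99
C: min(68, 99) = 68
B: max(68, 7) = 68

68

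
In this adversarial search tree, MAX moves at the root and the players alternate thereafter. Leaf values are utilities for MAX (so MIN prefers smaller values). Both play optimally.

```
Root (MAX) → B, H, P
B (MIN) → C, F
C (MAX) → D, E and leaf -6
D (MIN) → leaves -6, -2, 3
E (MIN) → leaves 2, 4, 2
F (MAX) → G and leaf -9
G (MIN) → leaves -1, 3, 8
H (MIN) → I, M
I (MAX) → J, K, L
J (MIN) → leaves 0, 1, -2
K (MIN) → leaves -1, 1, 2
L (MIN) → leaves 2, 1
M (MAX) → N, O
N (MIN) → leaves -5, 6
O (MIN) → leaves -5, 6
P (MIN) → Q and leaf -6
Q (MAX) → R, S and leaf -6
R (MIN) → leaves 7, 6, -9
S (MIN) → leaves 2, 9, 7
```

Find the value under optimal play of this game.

-1

D (MIN): min(-6, -2, 3) = -6
E (MIN): min(2, 4, 2) = 2
C (MAX): max(-6, 2, -6) = 2
G (MIN): min(-1, 3, 8) = -1
F (MAX): max(-1, -9) = -1
B (MIN): min(2, -1) = -1
J (MIN): min(0, 1, -2) = -2
K (MIN): min(-1, 1, 2) = -1
L (MIN): min(2, 1) = 1
I (MAX): max(-2, -1, 1) = 1
N (MIN): min(-5, 6) = -5
O (MIN): min(-5, 6) = -5
M (MAX): max(-5, -5) = -5
H (MIN): min(1, -5) = -5
R (MIN): min(7, 6, -9) = -9
S (MIN): min(2, 9, 7) = 2
Q (MAX): max(-9, 2, -6) = 2
P (MIN): min(2, -6) = -6
Root (MAX): max(-1, -5, -6) = -1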